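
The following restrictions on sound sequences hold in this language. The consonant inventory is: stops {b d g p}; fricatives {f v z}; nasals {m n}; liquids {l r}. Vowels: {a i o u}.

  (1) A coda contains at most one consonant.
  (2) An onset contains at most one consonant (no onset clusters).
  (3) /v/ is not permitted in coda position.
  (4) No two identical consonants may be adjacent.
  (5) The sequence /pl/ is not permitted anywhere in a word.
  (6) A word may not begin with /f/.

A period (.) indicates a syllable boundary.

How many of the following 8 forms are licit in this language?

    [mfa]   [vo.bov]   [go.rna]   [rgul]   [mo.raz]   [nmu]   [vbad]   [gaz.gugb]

[mfa] — violates constraint 2: syllable 1 onset /mf/ has 2 consonants (> 1) → illicit
[vo.bov] — violates constraint 3: syllable 2 coda contains /v/ → illicit
[go.rna] — violates constraint 2: syllable 2 onset /rn/ has 2 consonants (> 1) → illicit
[rgul] — violates constraint 2: syllable 1 onset /rg/ has 2 consonants (> 1) → illicit
[mo.raz] — σ1 onset /m/, coda /∅/ ok; σ2 onset /r/, coda /z/ ok → licit
[nmu] — violates constraint 2: syllable 1 onset /nm/ has 2 consonants (> 1) → illicit
[vbad] — violates constraint 2: syllable 1 onset /vb/ has 2 consonants (> 1) → illicit
[gaz.gugb] — violates constraint 1: syllable 2 coda /gb/ has 2 consonants (> 1) → illicit
Licit: [mo.raz] → 1.

1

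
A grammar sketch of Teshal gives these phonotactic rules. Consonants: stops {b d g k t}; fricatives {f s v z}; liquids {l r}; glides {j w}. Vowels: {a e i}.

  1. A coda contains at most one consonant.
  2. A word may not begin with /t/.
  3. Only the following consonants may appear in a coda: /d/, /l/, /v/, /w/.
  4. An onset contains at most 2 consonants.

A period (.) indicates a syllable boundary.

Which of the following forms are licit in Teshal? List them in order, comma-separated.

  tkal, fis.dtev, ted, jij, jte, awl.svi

jte

tkal — violates constraint 2: word begins with /t/ → illicit
fis.dtev — violates constraint 3: syllable 1 coda contains /s/, which is not a licensed coda consonant → illicit
ted — violates constraint 2: word begins with /t/ → illicit
jij — violates constraint 3: syllable 1 coda contains /j/, which is not a licensed coda consonant → illicit
jte — σ1 onset /jt/ (2C), coda /∅/ ok → licit
awl.svi — violates constraint 1: syllable 1 coda /wl/ has 2 consonants (> 1) → illicit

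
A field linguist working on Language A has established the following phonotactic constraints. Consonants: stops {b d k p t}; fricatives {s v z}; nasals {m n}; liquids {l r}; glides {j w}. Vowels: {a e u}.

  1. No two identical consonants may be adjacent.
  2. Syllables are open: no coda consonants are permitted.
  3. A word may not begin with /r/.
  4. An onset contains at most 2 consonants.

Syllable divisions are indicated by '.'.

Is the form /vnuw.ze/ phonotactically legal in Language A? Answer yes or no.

no

/vnuw.ze/ — violates constraint 2: syllable 1 coda /w/ has 1 consonant (> 0) → phonotactically illegal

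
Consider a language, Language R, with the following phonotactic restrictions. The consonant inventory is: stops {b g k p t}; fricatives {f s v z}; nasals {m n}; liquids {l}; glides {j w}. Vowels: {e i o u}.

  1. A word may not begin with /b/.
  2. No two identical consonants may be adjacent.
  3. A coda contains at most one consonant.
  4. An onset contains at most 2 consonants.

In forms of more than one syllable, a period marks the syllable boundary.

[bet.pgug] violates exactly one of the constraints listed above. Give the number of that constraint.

1

[bet.pgug]: word begins with /b/.
This is a violation of constraint 1: "A word may not begin with /b/."
The remaining constraints (2, 3, 4) are satisfied.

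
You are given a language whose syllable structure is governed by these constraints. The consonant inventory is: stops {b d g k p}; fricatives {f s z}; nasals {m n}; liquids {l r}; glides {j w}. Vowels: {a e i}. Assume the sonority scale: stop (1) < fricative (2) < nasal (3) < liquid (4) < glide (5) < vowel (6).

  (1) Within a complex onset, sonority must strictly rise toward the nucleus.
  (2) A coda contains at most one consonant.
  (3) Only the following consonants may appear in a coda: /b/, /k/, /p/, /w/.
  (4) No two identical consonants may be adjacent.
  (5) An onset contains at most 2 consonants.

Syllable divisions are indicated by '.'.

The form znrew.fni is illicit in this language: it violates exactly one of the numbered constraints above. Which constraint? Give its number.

5

znrew.fni: syllable 1 onset /znr/ has 3 consonants (> 2).
This is a violation of constraint 5: "An onset contains at most 2 consonants."
The remaining constraints (1, 2, 3, 4) are satisfied.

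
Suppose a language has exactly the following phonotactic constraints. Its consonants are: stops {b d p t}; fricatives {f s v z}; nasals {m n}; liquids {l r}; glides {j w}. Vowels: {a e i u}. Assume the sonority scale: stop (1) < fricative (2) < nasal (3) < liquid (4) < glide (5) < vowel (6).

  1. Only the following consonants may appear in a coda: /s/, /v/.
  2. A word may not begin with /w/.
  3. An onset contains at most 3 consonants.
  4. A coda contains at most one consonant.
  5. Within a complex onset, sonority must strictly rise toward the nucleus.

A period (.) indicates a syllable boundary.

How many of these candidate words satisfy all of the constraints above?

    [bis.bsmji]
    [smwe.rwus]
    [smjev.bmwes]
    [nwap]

2

[bis.bsmji] — violates constraint 3: syllable 2 onset /bsmj/ has 4 consonants (> 3) → not permitted
[smwe.rwus] — σ1 onset /smw/ (2→3→5 rises), coda /∅/ ok; σ2 onset /rw/ (4→5 rises), coda /s/ ok → permitted
[smjev.bmwes] — σ1 onset /smj/ (2→3→5 rises), coda /v/ ok; σ2 onset /bmw/ (1→3→5 rises), coda /s/ ok → permitted
[nwap] — violates constraint 1: syllable 1 coda contains /p/, which is not a licensed coda consonant → not permitted
Permitted: [smwe.rwus], [smjev.bmwes] → 2.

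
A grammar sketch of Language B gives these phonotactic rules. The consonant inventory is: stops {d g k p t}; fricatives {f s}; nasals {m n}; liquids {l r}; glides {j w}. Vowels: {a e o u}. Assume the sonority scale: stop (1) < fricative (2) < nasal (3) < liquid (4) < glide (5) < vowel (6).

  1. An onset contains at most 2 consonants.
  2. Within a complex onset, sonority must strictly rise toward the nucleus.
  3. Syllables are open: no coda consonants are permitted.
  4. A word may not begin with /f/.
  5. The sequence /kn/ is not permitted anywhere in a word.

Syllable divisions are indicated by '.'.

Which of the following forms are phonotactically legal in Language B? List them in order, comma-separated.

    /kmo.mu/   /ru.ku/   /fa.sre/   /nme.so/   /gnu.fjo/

/kmo.mu/, /ru.ku/, /gnu.fjo/

/kmo.mu/ — σ1 onset /km/ (1→3 rises), coda /∅/ ok; σ2 onset /m/, coda /∅/ ok → phonotactically legal
/ru.ku/ — σ1 onset /r/, coda /∅/ ok; σ2 onset /k/, coda /∅/ ok → phonotactically legal
/fa.sre/ — violates constraint 4: word begins with /f/ → phonotactically illegal
/nme.so/ — violates constraint 2: syllable 1 onset /nm/: /n/ (nasal, 3) → /m/ (nasal, 3) does not rise → phonotactically illegal
/gnu.fjo/ — σ1 onset /gn/ (1→3 rises), coda /∅/ ok; σ2 onset /fj/ (2→5 rises), coda /∅/ ok → phonotactically legal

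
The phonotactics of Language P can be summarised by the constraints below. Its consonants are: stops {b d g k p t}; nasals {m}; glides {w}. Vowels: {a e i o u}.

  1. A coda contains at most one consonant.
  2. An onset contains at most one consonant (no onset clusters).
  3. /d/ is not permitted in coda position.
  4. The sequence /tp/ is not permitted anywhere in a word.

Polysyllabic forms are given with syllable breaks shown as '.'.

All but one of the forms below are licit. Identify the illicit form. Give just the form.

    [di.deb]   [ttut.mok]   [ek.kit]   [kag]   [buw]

[di.deb] — σ1 onset /d/, coda /∅/ ok; σ2 onset /d/, coda /b/ ok → licit
[ttut.mok] — violates constraint 2: syllable 1 onset /tt/ has 2 consonants (> 1) → illicit
[ek.kit] — σ1 onset /∅/, coda /k/ ok; σ2 onset /k/, coda /t/ ok → licit
[kag] — σ1 onset /k/, coda /g/ ok → licit
[buw] — σ1 onset /b/, coda /w/ ok → licit

[ttut.mok]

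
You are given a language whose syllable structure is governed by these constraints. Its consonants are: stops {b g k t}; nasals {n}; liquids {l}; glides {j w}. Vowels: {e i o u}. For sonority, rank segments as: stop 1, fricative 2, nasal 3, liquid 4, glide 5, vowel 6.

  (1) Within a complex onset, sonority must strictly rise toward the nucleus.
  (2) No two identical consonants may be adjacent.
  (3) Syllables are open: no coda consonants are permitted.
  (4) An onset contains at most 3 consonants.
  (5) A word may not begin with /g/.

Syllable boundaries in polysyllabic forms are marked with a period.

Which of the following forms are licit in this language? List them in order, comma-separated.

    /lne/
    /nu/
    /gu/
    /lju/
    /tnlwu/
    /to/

/nu/, /lju/, /to/

/lne/ — violates constraint 1: syllable 1 onset /ln/: /l/ (liquid, 4) → /n/ (nasal, 3) does not rise → illicit
/nu/ — σ1 onset /n/, coda /∅/ ok → licit
/gu/ — violates constraint 5: word begins with /g/ → illicit
/lju/ — σ1 onset /lj/ (4→5 rises), coda /∅/ ok → licit
/tnlwu/ — violates constraint 4: syllable 1 onset /tnlw/ has 4 consonants (> 3) → illicit
/to/ — σ1 onset /t/, coda /∅/ ok → licit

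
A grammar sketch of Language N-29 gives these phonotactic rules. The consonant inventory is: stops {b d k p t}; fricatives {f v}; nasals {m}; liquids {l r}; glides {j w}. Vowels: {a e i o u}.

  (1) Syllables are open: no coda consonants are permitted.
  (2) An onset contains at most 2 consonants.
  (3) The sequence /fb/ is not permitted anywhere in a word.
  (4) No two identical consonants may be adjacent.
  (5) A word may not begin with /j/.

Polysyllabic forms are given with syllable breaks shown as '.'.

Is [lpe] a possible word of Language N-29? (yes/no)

[lpe] — σ1 onset /lp/ (2C), coda /∅/ ok → licit

yes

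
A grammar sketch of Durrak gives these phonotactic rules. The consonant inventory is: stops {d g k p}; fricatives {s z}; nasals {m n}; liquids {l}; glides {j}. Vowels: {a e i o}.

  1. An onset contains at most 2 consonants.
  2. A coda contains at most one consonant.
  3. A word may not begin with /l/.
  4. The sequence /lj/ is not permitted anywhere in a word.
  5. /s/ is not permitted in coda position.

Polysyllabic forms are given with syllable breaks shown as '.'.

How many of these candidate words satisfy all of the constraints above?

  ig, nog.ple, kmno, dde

3

ig — σ1 onset /∅/, coda /g/ ok → well-formed
nog.ple — σ1 onset /n/, coda /g/ ok; σ2 onset /pl/ (2C), coda /∅/ ok → well-formed
kmno — violates constraint 1: syllable 1 onset /kmn/ has 3 consonants (> 2) → ill-formed
dde — σ1 onset /dd/ (2C), coda /∅/ ok → well-formed
Well-formed: ig, nog.ple, dde → 3.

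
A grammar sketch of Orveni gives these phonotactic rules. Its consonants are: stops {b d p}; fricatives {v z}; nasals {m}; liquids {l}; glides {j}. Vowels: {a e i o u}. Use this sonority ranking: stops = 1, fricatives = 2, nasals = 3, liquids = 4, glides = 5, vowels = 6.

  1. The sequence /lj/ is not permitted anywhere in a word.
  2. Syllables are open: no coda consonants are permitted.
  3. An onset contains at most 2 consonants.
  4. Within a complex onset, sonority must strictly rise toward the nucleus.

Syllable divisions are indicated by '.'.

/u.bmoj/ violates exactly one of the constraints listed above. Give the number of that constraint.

2

/u.bmoj/: syllable 2 coda /j/ has 1 consonant (> 0).
This is a violation of constraint 2: "Syllables are open: no coda consonants are permitted."
The remaining constraints (1, 3, 4) are satisfied.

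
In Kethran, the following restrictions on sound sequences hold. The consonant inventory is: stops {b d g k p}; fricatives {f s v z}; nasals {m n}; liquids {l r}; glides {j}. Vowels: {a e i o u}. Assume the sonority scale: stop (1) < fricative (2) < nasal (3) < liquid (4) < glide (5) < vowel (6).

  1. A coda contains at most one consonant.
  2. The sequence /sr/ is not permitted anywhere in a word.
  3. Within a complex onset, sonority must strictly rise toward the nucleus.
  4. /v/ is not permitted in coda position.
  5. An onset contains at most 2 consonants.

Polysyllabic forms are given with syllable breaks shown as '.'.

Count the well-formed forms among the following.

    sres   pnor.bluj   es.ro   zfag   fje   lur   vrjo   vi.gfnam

sres — violates constraint 2: contains banned sequence /sr/ → ill-formed
pnor.bluj — σ1 onset /pn/ (1→3 rises), coda /r/ ok; σ2 onset /bl/ (1→4 rises), coda /j/ ok → well-formed
es.ro — violates constraint 2: contains banned sequence /sr/ → ill-formed
zfag — violates constraint 3: syllable 1 onset /zf/: /z/ (fricative, 2) → /f/ (fricative, 2) does not rise → ill-formed
fje — σ1 onset /fj/ (2→5 rises), coda /∅/ ok → well-formed
lur — σ1 onset /l/, coda /r/ ok → well-formed
vrjo — violates constraint 5: syllable 1 onset /vrj/ has 3 consonants (> 2) → ill-formed
vi.gfnam — violates constraint 5: syllable 2 onset /gfn/ has 3 consonants (> 2) → ill-formed
Well-formed: pnor.bluj, fje, lur → 3.

3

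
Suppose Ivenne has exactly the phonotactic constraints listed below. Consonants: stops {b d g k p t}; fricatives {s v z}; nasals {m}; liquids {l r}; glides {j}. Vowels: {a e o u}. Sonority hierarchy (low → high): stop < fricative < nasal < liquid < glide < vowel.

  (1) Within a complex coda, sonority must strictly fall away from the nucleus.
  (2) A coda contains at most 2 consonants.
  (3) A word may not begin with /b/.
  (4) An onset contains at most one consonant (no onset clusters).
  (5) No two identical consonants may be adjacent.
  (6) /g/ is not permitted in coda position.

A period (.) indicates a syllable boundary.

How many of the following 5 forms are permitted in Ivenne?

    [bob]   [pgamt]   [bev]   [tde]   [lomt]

1

[bob] — violates constraint 3: word begins with /b/ → not permitted
[pgamt] — violates constraint 4: syllable 1 onset /pg/ has 2 consonants (> 1) → not permitted
[bev] — violates constraint 3: word begins with /b/ → not permitted
[tde] — violates constraint 4: syllable 1 onset /td/ has 2 consonants (> 1) → not permitted
[lomt] — σ1 onset /l/, coda /mt/ (3→1 falls) ok → permitted
Permitted: [lomt] → 1.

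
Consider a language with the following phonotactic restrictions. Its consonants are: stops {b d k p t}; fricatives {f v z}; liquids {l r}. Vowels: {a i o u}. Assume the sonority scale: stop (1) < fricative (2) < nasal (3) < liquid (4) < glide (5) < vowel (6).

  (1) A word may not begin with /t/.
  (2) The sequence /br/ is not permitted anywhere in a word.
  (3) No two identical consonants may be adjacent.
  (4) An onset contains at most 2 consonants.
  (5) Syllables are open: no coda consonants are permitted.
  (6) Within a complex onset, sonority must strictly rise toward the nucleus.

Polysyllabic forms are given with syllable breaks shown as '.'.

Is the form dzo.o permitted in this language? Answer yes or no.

dzo.o — σ1 onset /dz/ (1→2 rises), coda /∅/ ok; σ2 onset /∅/, coda /∅/ ok → permitted

yes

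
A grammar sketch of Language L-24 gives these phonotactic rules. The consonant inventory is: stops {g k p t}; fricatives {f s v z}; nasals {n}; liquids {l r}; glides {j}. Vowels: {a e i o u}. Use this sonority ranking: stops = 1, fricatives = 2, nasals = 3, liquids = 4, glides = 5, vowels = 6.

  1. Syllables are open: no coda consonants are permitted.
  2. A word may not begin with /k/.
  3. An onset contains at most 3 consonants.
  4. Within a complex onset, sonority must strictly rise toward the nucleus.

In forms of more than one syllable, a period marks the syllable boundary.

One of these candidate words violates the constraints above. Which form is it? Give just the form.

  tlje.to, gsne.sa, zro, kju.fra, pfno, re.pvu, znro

tlje.to — σ1 onset /tlj/ (1→4→5 rises), coda /∅/ ok; σ2 onset /t/, coda /∅/ ok → phonotactically legal
gsne.sa — σ1 onset /gsn/ (1→2→3 rises), coda /∅/ ok; σ2 onset /s/, coda /∅/ ok → phonotactically legal
zro — σ1 onset /zr/ (2→4 rises), coda /∅/ ok → phonotactically legal
kju.fra — violates constraint 2: word begins with /k/ → phonotactically illegal
pfno — σ1 onset /pfn/ (1→2→3 rises), coda /∅/ ok → phonotactically legal
re.pvu — σ1 onset /r/, coda /∅/ ok; σ2 onset /pv/ (1→2 rises), coda /∅/ ok → phonotactically legal
znro — σ1 onset /znr/ (2→3→4 rises), coda /∅/ ok → phonotactically legal

kju.fra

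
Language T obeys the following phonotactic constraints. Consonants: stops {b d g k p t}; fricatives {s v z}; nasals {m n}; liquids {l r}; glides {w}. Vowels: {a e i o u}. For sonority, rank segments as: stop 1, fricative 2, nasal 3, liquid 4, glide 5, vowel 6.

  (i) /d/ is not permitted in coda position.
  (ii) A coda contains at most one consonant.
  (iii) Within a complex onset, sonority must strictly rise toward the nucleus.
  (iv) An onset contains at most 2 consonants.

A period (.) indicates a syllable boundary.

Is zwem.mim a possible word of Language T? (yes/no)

yes

zwem.mim — σ1 onset /zw/ (2→5 rises), coda /m/ ok; σ2 onset /m/, coda /m/ ok → licit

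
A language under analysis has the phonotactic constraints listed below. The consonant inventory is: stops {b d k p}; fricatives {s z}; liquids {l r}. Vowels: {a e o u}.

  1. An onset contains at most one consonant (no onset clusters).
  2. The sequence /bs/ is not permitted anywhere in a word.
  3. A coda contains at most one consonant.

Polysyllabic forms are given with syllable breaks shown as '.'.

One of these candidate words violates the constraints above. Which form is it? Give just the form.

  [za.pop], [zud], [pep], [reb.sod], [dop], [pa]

[reb.sod]

[za.pop] — σ1 onset /z/, coda /∅/ ok; σ2 onset /p/, coda /p/ ok → licit
[zud] — σ1 onset /z/, coda /d/ ok → licit
[pep] — σ1 onset /p/, coda /p/ ok → licit
[reb.sod] — violates constraint 2: contains banned sequence /bs/ → illicit
[dop] — σ1 onset /d/, coda /p/ ok → licit
[pa] — σ1 onset /p/, coda /∅/ ok → licit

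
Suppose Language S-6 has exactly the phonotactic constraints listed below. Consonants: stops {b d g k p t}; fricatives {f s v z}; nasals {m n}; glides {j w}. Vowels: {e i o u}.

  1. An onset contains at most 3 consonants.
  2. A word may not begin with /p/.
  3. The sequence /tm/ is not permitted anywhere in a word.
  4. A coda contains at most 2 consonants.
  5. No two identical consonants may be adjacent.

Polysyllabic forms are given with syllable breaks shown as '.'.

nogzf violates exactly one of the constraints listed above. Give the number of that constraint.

4

nogzf: syllable 1 coda /gzf/ has 3 consonants (> 2).
This is a violation of constraint 4: "A coda contains at most 2 consonants."
The remaining constraints (1, 2, 3, 5) are satisfied.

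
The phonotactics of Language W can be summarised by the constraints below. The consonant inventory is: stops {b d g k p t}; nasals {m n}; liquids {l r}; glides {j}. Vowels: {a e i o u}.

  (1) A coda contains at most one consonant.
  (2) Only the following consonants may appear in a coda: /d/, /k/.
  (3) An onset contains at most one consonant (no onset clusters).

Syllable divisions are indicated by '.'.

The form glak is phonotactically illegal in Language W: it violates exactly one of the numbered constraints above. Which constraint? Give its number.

glak: syllable 1 onset /gl/ has 2 consonants (> 1).
This is a violation of constraint 3: "An onset contains at most one consonant (no onset clusters)."
The remaining constraints (1, 2) are satisfied.

3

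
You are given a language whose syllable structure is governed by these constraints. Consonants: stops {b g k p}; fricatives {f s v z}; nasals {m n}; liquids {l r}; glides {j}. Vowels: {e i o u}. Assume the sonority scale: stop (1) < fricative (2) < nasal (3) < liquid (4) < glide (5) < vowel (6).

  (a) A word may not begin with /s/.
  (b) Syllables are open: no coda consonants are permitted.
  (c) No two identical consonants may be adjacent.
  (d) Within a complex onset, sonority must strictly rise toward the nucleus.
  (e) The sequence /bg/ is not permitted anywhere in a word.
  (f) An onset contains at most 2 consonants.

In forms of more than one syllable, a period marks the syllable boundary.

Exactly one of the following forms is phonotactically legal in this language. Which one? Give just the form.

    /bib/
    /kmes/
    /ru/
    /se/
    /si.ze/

/ru/

/bib/ — violates constraint (b): syllable 1 coda /b/ has 1 consonant (> 0) → phonotactically illegal
/kmes/ — violates constraint (b): syllable 1 coda /s/ has 1 consonant (> 0) → phonotactically illegal
/ru/ — σ1 onset /r/, coda /∅/ ok → phonotactically legal
/se/ — violates constraint (a): word begins with /s/ → phonotactically illegal
/si.ze/ — violates constraint (a): word begins with /s/ → phonotactically illegal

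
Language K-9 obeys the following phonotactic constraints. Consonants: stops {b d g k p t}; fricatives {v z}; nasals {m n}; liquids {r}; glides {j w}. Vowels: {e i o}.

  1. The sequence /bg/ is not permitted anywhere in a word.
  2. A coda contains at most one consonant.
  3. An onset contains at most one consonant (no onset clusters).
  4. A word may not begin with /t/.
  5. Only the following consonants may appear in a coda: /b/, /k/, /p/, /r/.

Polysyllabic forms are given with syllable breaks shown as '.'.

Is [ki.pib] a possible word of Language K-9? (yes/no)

yes

[ki.pib] — σ1 onset /k/, coda /∅/ ok; σ2 onset /p/, coda /b/ ok → phonotactically legal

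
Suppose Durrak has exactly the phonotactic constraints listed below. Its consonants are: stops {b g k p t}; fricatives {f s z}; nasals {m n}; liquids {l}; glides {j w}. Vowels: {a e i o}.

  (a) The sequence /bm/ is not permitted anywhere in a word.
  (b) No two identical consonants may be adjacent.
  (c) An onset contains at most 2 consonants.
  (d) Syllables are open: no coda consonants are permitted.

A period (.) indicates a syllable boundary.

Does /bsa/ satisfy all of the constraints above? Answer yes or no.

/bsa/ — σ1 onset /bs/ (2C), coda /∅/ ok → well-formed

yes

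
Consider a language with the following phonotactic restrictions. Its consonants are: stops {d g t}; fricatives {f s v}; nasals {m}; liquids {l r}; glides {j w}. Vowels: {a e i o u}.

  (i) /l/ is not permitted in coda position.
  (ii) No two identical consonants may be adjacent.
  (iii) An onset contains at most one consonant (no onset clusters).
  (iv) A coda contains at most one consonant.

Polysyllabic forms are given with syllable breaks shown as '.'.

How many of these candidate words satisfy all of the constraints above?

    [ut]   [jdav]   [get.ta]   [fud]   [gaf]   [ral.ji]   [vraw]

[ut] — σ1 onset /∅/, coda /t/ ok → permitted
[jdav] — violates constraint (iii): syllable 1 onset /jd/ has 2 consonants (> 1) → not permitted
[get.ta] — violates constraint (ii): adjacent identical consonants /tt/ → not permitted
[fud] — σ1 onset /f/, coda /d/ ok → permitted
[gaf] — σ1 onset /g/, coda /f/ ok → permitted
[ral.ji] — violates constraint (i): syllable 1 coda contains /l/ → not permitted
[vraw] — violates constraint (iii): syllable 1 onset /vr/ has 2 consonants (> 1) → not permitted
Permitted: [ut], [fud], [gaf] → 3.

3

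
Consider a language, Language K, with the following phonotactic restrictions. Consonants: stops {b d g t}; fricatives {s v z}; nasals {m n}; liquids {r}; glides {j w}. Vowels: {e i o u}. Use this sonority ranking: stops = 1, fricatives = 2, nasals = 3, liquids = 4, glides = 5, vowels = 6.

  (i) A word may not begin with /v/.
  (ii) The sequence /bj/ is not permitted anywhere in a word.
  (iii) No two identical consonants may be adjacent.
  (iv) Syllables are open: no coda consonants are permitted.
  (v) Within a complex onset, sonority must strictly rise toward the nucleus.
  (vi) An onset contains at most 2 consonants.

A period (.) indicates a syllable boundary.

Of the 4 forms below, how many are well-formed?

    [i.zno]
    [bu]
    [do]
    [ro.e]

[i.zno] — σ1 onset /∅/, coda /∅/ ok; σ2 onset /zn/ (2→3 rises), coda /∅/ ok → well-formed
[bu] — σ1 onset /b/, coda /∅/ ok → well-formed
[do] — σ1 onset /d/, coda /∅/ ok → well-formed
[ro.e] — σ1 onset /r/, coda /∅/ ok; σ2 onset /∅/, coda /∅/ ok → well-formed
Well-formed: [i.zno], [bu], [do], [ro.e] → 4.

4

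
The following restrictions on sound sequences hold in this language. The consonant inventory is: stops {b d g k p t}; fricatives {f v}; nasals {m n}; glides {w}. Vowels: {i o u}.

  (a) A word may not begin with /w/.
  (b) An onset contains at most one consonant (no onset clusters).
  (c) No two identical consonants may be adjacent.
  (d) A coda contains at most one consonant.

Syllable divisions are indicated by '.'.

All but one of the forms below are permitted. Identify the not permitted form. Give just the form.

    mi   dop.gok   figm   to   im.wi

mi — σ1 onset /m/, coda /∅/ ok → permitted
dop.gok — σ1 onset /d/, coda /p/ ok; σ2 onset /g/, coda /k/ ok → permitted
figm — violates constraint (d): syllable 1 coda /gm/ has 2 consonants (> 1) → not permitted
to — σ1 onset /t/, coda /∅/ ok → permitted
im.wi — σ1 onset /∅/, coda /m/ ok; σ2 onset /w/, coda /∅/ ok → permitted

figm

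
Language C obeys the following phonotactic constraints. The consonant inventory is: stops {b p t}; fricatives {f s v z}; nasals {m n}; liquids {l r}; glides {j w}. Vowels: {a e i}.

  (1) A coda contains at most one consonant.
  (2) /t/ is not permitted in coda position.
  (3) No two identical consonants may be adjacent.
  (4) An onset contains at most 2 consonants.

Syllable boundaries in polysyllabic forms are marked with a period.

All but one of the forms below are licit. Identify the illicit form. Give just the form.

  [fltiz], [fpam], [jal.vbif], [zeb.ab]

[fltiz] — violates constraint 4: syllable 1 onset /flt/ has 3 consonants (> 2) → illicit
[fpam] — σ1 onset /fp/ (2C), coda /m/ ok → licit
[jal.vbif] — σ1 onset /j/, coda /l/ ok; σ2 onset /vb/ (2C), coda /f/ ok → licit
[zeb.ab] — σ1 onset /z/, coda /b/ ok; σ2 onset /∅/, coda /b/ ok → licit

[fltiz]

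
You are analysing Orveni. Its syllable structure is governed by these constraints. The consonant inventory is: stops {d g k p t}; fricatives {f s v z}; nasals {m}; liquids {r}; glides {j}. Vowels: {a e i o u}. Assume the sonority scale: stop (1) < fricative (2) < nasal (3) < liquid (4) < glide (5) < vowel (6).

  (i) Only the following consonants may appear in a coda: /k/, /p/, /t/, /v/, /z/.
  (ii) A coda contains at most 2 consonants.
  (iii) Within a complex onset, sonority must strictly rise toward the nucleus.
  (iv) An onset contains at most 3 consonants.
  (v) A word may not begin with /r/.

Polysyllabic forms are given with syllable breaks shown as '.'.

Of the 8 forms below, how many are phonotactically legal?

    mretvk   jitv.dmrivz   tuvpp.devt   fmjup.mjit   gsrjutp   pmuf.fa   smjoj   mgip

mretvk — violates constraint (ii): syllable 1 coda /tvk/ has 3 consonants (> 2) → phonotactically illegal
jitv.dmrivz — σ1 onset /j/, coda /tv/ (2C) ok; σ2 onset /dmr/ (1→3→4 rises), coda /vz/ (2C) ok → phonotactically legal
tuvpp.devt — violates constraint (ii): syllable 1 coda /vpp/ has 3 consonants (> 2) → phonotactically illegal
fmjup.mjit — σ1 onset /fmj/ (2→3→5 rises), coda /p/ ok; σ2 onset /mj/ (3→5 rises), coda /t/ ok → phonotactically legal
gsrjutp — violates constraint (iv): syllable 1 onset /gsrj/ has 4 consonants (> 3) → phonotactically illegal
pmuf.fa — violates constraint (i): syllable 1 coda contains /f/, which is not a licensed coda consonant → phonotactically illegal
smjoj — violates constraint (i): syllable 1 coda contains /j/, which is not a licensed coda consonant → phonotactically illegal
mgip — violates constraint (iii): syllable 1 onset /mg/: /m/ (nasal, 3) → /g/ (stop, 1) does not rise → phonotactically illegal
Phonotactically legal: jitv.dmrivz, fmjup.mjit → 2.

2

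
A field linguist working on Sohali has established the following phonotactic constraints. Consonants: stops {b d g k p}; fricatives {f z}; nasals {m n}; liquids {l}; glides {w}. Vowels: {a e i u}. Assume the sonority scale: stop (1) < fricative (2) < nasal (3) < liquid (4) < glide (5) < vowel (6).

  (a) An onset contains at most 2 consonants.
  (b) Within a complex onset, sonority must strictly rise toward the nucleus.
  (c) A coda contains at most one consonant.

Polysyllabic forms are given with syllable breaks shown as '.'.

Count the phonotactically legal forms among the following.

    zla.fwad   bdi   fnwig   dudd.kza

zla.fwad — σ1 onset /zl/ (2→4 rises), coda /∅/ ok; σ2 onset /fw/ (2→5 rises), coda /d/ ok → phonotactically legal
bdi — violates constraint (b): syllable 1 onset /bd/: /b/ (stop, 1) → /d/ (stop, 1) does not rise → phonotactically illegal
fnwig — violates constraint (a): syllable 1 onset /fnw/ has 3 consonants (> 2) → phonotactically illegal
dudd.kza — violates constraint (c): syllable 1 coda /dd/ has 2 consonants (> 1) → phonotactically illegal
Phonotactically legal: zla.fwad → 1.

1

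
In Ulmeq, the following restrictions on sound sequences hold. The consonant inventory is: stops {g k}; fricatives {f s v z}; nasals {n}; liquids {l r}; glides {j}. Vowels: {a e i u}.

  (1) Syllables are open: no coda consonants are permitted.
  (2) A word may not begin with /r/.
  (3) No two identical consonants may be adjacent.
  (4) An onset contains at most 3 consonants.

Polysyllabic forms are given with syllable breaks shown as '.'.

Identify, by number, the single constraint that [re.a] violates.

2

[re.a]: word begins with /r/.
This is a violation of constraint 2: "A word may not begin with /r/."
The remaining constraints (1, 3, 4) are satisfied.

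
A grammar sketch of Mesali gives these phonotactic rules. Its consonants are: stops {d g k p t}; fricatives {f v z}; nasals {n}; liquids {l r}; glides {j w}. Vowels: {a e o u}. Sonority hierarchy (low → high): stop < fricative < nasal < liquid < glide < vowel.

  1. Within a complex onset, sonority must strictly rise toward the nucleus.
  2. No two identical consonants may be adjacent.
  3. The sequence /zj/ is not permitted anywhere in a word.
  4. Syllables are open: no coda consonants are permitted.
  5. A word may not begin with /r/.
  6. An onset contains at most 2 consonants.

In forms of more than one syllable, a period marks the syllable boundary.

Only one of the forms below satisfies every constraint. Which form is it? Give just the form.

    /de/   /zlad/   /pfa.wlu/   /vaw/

/de/

/de/ — σ1 onset /d/, coda /∅/ ok → permitted
/zlad/ — violates constraint 4: syllable 1 coda /d/ has 1 consonant (> 0) → not permitted
/pfa.wlu/ — violates constraint 1: syllable 2 onset /wl/: /w/ (glide, 5) → /l/ (liquid, 4) does not rise → not permitted
/vaw/ — violates constraint 4: syllable 1 coda /w/ has 1 consonant (> 0) → not permitted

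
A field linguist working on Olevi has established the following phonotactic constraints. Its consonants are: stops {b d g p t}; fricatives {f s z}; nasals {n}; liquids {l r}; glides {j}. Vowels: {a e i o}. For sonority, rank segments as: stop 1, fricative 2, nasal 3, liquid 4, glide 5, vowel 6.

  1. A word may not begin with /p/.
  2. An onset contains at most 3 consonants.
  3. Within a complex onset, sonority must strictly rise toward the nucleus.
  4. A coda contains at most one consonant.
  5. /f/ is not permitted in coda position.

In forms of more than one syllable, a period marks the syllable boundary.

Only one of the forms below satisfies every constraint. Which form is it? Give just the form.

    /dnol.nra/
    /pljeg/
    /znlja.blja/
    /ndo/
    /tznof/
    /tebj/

/dnol.nra/ — σ1 onset /dn/ (1→3 rises), coda /l/ ok; σ2 onset /nr/ (3→4 rises), coda /∅/ ok → permitted
/pljeg/ — violates constraint 1: word begins with /p/ → not permitted
/znlja.blja/ — violates constraint 2: syllable 1 onset /znlj/ has 4 consonants (> 3) → not permitted
/ndo/ — violates constraint 3: syllable 1 onset /nd/: /n/ (nasal, 3) → /d/ (stop, 1) does not rise → not permitted
/tznof/ — violates constraint 5: syllable 1 coda contains /f/ → not permitted
/tebj/ — violates constraint 4: syllable 1 coda /bj/ has 2 consonants (> 1) → not permitted

/dnol.nra/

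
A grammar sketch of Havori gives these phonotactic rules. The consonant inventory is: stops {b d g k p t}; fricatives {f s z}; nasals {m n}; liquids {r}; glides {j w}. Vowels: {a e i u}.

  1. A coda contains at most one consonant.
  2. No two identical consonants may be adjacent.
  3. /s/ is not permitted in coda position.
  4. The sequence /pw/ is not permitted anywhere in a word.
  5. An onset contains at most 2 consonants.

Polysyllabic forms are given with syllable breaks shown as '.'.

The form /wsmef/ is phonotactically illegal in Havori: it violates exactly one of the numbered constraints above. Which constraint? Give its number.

5

/wsmef/: syllable 1 onset /wsm/ has 3 consonants (> 2).
This is a violation of constraint 5: "An onset contains at most 2 consonants."
The remaining constraints (1, 2, 3, 4) are satisfied.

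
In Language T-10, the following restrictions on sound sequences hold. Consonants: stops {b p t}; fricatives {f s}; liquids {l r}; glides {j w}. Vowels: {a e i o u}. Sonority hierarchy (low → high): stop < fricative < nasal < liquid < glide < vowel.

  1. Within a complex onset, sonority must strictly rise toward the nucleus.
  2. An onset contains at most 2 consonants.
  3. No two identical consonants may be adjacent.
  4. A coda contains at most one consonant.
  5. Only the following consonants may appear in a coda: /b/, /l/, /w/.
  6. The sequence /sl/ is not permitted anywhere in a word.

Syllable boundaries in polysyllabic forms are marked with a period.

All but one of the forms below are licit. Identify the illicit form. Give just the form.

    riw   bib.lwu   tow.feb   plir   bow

plir

riw — σ1 onset /r/, coda /w/ ok → licit
bib.lwu — σ1 onset /b/, coda /b/ ok; σ2 onset /lw/ (4→5 rises), coda /∅/ ok → licit
tow.feb — σ1 onset /t/, coda /w/ ok; σ2 onset /f/, coda /b/ ok → licit
plir — violates constraint 5: syllable 1 coda contains /r/, which is not a licensed coda consonant → illicit
bow — σ1 onset /b/, coda /w/ ok → licit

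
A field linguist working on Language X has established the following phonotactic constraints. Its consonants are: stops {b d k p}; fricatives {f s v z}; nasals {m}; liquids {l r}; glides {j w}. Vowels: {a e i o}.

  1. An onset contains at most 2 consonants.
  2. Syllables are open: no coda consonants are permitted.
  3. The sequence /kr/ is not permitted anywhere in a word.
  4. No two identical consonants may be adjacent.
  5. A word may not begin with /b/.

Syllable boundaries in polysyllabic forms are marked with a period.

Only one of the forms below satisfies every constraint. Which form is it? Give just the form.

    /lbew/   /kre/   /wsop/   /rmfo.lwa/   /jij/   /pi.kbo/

/lbew/ — violates constraint 2: syllable 1 coda /w/ has 1 consonant (> 0) → illicit
/kre/ — violates constraint 3: contains banned sequence /kr/ → illicit
/wsop/ — violates constraint 2: syllable 1 coda /p/ has 1 consonant (> 0) → illicit
/rmfo.lwa/ — violates constraint 1: syllable 1 onset /rmf/ has 3 consonants (> 2) → illicit
/jij/ — violates constraint 2: syllable 1 coda /j/ has 1 consonant (> 0) → illicit
/pi.kbo/ — σ1 onset /p/, coda /∅/ ok; σ2 onset /kb/ (2C), coda /∅/ ok → licit

/pi.kbo/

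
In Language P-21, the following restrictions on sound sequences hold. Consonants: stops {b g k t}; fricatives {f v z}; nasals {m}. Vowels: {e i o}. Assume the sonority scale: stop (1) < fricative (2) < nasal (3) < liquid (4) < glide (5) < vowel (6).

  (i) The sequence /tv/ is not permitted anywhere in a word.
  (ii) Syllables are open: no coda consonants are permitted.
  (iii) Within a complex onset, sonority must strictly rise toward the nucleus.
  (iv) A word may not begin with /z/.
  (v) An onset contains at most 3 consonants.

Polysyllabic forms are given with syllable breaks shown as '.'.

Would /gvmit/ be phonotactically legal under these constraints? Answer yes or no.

no

/gvmit/ — violates constraint (ii): syllable 1 coda /t/ has 1 consonant (> 0) → phonotactically illegal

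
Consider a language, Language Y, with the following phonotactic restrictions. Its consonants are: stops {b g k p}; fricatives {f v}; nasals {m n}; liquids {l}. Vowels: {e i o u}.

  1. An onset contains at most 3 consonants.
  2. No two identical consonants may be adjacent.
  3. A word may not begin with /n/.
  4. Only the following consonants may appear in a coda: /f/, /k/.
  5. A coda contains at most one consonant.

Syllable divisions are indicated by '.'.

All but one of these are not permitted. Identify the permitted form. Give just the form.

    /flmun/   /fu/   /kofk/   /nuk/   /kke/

/fu/

/flmun/ — violates constraint 4: syllable 1 coda contains /n/, which is not a licensed coda consonant → not permitted
/fu/ — σ1 onset /f/, coda /∅/ ok → permitted
/kofk/ — violates constraint 5: syllable 1 coda /fk/ has 2 consonants (> 1) → not permitted
/nuk/ — violates constraint 3: word begins with /n/ → not permitted
/kke/ — violates constraint 2: adjacent identical consonants /kk/ → not permitted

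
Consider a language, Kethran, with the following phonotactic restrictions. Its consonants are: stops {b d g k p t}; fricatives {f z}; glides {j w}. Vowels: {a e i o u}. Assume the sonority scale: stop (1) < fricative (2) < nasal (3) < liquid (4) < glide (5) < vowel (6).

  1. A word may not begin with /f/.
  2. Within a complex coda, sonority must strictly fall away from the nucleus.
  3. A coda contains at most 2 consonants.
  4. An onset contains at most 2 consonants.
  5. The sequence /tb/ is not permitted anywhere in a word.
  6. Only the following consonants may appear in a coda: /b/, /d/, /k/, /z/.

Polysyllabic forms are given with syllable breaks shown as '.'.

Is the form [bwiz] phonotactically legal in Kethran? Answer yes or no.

[bwiz] — σ1 onset /bw/ (2C), coda /z/ ok → phonotactically legal

yes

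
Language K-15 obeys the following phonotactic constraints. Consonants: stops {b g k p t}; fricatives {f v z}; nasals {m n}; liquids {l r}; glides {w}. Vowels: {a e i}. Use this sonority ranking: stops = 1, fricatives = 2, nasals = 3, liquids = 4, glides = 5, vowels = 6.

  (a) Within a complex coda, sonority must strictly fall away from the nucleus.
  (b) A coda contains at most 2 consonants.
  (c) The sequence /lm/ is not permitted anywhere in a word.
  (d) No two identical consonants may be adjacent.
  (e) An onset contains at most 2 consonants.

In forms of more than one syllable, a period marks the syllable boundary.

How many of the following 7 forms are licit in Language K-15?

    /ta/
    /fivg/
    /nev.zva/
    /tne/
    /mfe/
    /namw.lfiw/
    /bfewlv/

5

/ta/ — σ1 onset /t/, coda /∅/ ok → licit
/fivg/ — σ1 onset /f/, coda /vg/ (2→1 falls) ok → licit
/nev.zva/ — σ1 onset /n/, coda /v/ ok; σ2 onset /zv/ (2C), coda /∅/ ok → licit
/tne/ — σ1 onset /tn/ (2C), coda /∅/ ok → licit
/mfe/ — σ1 onset /mf/ (2C), coda /∅/ ok → licit
/namw.lfiw/ — violates constraint (a): syllable 1 coda /mw/: /m/ (nasal, 3) → /w/ (glide, 5) does not fall → illicit
/bfewlv/ — violates constraint (b): syllable 1 coda /wlv/ has 3 consonants (> 2) → illicit
Licit: /ta/, /fivg/, /nev.zva/, /tne/, /mfe/ → 5.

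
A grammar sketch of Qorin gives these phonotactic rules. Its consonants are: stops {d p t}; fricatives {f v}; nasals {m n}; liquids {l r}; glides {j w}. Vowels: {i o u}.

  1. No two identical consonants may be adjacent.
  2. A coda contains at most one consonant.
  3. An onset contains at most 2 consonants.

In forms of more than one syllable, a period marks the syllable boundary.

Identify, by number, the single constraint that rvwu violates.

rvwu: syllable 1 onset /rvw/ has 3 consonants (> 2).
This is a violation of constraint 3: "An onset contains at most 2 consonants."
The remaining constraints (1, 2) are satisfied.

3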